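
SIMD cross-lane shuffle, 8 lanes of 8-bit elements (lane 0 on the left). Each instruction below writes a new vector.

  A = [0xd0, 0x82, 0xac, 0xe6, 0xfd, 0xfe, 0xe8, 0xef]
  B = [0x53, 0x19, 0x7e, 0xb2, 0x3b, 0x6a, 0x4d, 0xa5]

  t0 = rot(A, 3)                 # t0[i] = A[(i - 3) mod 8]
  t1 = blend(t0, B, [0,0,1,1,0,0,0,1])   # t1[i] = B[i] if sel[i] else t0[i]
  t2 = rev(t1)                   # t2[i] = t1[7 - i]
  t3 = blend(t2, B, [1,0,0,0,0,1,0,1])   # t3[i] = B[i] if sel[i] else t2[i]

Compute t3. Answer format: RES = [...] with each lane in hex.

RES = [ 0x53  0xe6  0xac  0x82  0xb2  0x6a  0xe8  0xa5 ]

  t0: fe e8 ef d0 82 ac e6 fd
  t1: fe e8 7e b2 82 ac e6 a5
  t2: a5 e6 ac 82 b2 7e e8 fe
  t3: 53 e6 ac 82 b2 6a e8 a5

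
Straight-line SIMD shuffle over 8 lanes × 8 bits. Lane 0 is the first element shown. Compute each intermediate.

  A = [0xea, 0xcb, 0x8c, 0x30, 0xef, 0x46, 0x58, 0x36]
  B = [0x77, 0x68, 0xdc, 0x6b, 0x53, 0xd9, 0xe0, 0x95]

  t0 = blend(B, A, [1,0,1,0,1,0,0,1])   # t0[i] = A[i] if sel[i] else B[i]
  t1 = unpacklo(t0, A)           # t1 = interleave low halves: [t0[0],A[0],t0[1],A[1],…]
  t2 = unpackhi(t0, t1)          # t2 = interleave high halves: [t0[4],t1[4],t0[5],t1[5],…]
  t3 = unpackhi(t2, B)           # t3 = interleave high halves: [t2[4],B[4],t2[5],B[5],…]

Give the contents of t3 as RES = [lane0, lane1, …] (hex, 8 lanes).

RES = [ 0xe0  0x53  0x6b  0xd9  0x36  0xe0  0x30  0x95 ]

→ t0 |ea|68|8c|6b|ef|d9|e0|36|
→ t1 |ea|ea|68|cb|8c|8c|6b|30|
→ t2 |ef|8c|d9|8c|e0|6b|36|30|
→ t3 |e0|53|6b|d9|36|e0|30|95|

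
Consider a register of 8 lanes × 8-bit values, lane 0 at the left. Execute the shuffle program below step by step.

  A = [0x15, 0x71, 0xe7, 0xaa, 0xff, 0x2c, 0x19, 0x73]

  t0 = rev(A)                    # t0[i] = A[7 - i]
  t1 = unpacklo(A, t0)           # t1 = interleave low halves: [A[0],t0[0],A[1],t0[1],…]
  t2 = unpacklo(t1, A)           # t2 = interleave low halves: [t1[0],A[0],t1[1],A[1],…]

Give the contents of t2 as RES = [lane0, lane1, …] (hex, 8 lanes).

RES = [ 0x15  0x15  0x73  0x71  0x71  0xe7  0x19  0xaa ]

→ t0 |73|19|2c|ff|aa|e7|71|15|
→ t1 |15|73|71|19|e7|2c|aa|ff|
→ t2 |15|15|73|71|71|e7|19|aa|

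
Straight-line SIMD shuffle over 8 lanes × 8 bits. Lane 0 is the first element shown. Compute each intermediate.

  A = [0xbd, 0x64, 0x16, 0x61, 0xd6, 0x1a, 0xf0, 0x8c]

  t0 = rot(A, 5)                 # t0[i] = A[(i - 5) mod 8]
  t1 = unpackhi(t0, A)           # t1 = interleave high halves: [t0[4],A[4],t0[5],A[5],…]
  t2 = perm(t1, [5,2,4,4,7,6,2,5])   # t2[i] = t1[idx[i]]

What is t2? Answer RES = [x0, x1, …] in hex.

RES = [0xf0, 0xbd, 0x64, 0x64, 0x8c, 0x16, 0xbd, 0xf0]

→ t0 |61|d6|1a|f0|8c|bd|64|16|
→ t1 |8c|d6|bd|1a|64|f0|16|8c|
→ t2 |f0|bd|64|64|8c|16|bd|f0|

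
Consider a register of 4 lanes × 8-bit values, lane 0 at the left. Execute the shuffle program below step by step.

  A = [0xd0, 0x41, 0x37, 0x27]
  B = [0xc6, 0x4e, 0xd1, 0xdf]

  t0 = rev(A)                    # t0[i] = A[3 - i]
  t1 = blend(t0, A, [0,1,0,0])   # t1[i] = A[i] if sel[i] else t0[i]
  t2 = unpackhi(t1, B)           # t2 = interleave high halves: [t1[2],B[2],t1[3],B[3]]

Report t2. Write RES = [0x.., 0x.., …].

→ t0 |27|37|41|d0|
→ t1 |27|41|41|d0|
→ t2 |41|d1|d0|df|

RES = [0x41, 0xd1, 0xd0, 0xdf]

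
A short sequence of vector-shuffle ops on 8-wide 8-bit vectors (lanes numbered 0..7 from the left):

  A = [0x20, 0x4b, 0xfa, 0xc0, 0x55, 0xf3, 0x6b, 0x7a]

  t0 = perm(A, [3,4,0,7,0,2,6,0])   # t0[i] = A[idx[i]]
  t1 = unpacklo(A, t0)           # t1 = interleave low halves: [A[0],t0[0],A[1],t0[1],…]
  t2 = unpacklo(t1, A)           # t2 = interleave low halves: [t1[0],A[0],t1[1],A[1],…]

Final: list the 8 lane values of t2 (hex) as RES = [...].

→ t0 |c0|55|20|7a|20|fa|6b|20|
→ t1 |20|c0|4b|55|fa|20|c0|7a|
→ t2 |20|20|c0|4b|4b|fa|55|c0|

RES = [ 0x20  0x20  0xc0  0x4b  0x4b  0xfa  0x55  0xc0 ]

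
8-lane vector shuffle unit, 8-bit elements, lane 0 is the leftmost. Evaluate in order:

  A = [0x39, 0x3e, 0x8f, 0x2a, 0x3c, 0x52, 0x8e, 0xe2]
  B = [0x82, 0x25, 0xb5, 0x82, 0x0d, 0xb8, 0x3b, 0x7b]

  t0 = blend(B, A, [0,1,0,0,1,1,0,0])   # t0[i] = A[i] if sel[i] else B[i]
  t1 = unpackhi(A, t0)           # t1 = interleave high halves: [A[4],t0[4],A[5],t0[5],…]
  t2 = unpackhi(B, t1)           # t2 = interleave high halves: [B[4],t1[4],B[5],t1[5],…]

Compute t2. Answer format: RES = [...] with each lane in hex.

→ t0 |82|3e|b5|82|3c|52|3b|7b|
→ t1 |3c|3c|52|52|8e|3b|e2|7b|
→ t2 |0d|8e|b8|3b|3b|e2|7b|7b|

RES = [0x0d, 0x8e, 0xb8, 0x3b, 0x3b, 0xe2, 0x7b, 0x7b]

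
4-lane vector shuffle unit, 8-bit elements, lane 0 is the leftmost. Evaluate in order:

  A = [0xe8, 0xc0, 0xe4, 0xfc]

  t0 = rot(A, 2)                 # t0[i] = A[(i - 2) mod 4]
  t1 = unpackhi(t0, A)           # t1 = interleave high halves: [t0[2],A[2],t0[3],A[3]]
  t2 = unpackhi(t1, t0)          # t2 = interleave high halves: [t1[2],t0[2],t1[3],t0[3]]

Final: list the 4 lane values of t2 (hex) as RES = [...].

RES = [0xc0, 0xe8, 0xfc, 0xc0]

t0 = [0xe4, 0xfc, 0xe8, 0xc0]
t1 = [0xe8, 0xe4, 0xc0, 0xfc]
t2 = [0xc0, 0xe8, 0xfc, 0xc0]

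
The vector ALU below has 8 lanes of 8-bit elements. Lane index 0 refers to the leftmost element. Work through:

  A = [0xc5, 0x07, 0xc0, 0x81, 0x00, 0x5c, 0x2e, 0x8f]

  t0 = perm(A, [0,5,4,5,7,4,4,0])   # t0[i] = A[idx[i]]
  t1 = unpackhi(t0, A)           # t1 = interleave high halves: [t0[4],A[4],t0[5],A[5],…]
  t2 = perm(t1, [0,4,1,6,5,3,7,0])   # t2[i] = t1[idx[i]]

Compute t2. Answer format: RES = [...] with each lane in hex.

t0 = [0xc5, 0x5c, 0x00, 0x5c, 0x8f, 0x00, 0x00, 0xc5]
t1 = [0x8f, 0x00, 0x00, 0x5c, 0x00, 0x2e, 0xc5, 0x8f]
t2 = [0x8f, 0x00, 0x00, 0xc5, 0x2e, 0x5c, 0x8f, 0x8f]

RES = [0x8f, 0x00, 0x00, 0xc5, 0x2e, 0x5c, 0x8f, 0x8f]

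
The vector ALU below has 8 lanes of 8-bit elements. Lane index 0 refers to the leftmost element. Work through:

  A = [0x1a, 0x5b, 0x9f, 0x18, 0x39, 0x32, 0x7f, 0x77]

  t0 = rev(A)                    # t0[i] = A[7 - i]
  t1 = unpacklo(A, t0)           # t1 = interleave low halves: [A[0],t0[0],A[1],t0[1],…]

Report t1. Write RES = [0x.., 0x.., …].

RES = [ 0x1a  0x77  0x5b  0x7f  0x9f  0x32  0x18  0x39 ]

  t0: 77 7f 32 39 18 9f 5b 1a
  t1: 1a 77 5b 7f 9f 32 18 39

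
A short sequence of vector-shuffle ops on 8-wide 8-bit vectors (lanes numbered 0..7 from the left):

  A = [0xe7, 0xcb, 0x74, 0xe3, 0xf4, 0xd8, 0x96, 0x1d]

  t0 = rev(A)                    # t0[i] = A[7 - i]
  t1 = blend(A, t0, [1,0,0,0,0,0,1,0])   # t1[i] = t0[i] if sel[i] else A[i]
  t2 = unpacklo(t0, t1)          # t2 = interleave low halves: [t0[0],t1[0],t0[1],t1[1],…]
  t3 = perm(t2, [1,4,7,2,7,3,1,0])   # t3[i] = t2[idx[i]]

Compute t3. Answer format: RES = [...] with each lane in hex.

RES = [ 0x1d  0xd8  0xe3  0x96  0xe3  0xcb  0x1d  0x1d ]

  t0: 1d 96 d8 f4 e3 74 cb e7
  t1: 1d cb 74 e3 f4 d8 cb 1d
  t2: 1d 1d 96 cb d8 74 f4 e3
  t3: 1d d8 e3 96 e3 cb 1d 1d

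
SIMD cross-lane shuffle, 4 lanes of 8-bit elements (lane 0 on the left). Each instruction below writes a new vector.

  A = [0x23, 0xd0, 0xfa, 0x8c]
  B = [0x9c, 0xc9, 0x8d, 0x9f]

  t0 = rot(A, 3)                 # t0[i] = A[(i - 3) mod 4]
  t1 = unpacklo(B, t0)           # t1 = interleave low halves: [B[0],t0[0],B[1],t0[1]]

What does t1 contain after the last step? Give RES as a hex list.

RES = [0x9c, 0xd0, 0xc9, 0xfa]

→ t0 |d0|fa|8c|23|
→ t1 |9c|d0|c9|fa|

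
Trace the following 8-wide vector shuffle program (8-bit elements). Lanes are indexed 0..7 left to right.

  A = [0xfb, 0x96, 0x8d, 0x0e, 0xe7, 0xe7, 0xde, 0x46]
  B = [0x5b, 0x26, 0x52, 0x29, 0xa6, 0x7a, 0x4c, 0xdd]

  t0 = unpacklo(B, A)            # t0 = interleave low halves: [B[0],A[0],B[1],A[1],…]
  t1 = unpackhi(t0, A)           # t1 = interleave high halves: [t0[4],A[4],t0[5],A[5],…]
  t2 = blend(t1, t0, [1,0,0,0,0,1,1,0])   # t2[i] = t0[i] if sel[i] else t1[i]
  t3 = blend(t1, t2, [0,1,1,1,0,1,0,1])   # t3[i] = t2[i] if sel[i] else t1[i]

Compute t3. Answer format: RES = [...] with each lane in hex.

RES = [0x52, 0xe7, 0x8d, 0xe7, 0x29, 0x8d, 0x0e, 0x46]

→ t0 |5b|fb|26|96|52|8d|29|0e|
→ t1 |52|e7|8d|e7|29|de|0e|46|
→ t2 |5b|e7|8d|e7|29|8d|29|46|
→ t3 |52|e7|8d|e7|29|8d|0e|46|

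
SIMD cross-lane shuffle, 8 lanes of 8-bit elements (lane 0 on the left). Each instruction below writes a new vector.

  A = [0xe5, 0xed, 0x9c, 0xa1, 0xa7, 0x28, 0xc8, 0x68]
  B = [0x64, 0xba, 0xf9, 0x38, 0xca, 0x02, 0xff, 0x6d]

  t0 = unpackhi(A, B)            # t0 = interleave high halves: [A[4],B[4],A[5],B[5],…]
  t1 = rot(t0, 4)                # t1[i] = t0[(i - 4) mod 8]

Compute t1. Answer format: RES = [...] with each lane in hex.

→ t0 |a7|ca|28|02|c8|ff|68|6d|
→ t1 |c8|ff|68|6d|a7|ca|28|02|

RES = [0xc8, 0xff, 0x68, 0x6d, 0xa7, 0xca, 0x28, 0x02]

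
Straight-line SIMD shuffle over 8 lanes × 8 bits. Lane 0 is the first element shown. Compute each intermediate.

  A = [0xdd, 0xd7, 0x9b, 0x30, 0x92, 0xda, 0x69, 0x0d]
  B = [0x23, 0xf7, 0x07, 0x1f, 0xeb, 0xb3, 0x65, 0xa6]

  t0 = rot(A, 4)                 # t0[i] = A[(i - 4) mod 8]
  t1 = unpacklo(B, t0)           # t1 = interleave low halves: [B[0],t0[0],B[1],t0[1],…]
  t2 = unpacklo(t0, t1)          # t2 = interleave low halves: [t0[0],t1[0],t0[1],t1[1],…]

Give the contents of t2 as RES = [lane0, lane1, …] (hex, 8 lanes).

→ t0 |92|da|69|0d|dd|d7|9b|30|
→ t1 |23|92|f7|da|07|69|1f|0d|
→ t2 |92|23|da|92|69|f7|0d|da|

RES = [0x92, 0x23, 0xda, 0x92, 0x69, 0xf7, 0x0d, 0xda]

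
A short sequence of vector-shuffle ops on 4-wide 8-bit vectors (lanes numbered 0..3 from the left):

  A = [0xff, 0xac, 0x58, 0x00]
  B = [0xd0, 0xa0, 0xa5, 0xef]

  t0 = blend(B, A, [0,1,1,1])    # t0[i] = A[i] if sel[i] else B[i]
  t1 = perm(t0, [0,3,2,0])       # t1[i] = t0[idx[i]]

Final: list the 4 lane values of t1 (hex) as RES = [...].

RES = [ 0xd0  0x00  0x58  0xd0 ]

  t0: d0 ac 58 00
  t1: d0 00 58 d0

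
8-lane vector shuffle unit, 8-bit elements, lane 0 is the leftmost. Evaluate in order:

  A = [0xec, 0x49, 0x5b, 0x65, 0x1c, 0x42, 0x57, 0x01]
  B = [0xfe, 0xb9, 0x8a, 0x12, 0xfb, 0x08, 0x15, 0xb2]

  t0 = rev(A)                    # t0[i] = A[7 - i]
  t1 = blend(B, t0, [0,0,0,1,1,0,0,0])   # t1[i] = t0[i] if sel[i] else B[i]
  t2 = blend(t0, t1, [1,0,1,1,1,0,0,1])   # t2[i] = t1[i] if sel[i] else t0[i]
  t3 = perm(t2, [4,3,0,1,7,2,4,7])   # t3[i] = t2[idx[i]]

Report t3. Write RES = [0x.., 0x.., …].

→ t0 |01|57|42|1c|65|5b|49|ec|
→ t1 |fe|b9|8a|1c|65|08|15|b2|
→ t2 |fe|57|8a|1c|65|5b|49|b2|
→ t3 |65|1c|fe|57|b2|8a|65|b2|

RES = [ 0x65  0x1c  0xfe  0x57  0xb2  0x8a  0x65  0xb2 ]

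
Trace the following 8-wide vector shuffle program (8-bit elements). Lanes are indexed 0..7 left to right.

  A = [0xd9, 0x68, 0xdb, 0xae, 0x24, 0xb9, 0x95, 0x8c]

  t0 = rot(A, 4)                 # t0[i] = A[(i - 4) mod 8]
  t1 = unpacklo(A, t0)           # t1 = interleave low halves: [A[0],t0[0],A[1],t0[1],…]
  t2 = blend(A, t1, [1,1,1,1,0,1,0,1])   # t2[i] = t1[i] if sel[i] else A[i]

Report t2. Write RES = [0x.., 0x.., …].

  t0: 24 b9 95 8c d9 68 db ae
  t1: d9 24 68 b9 db 95 ae 8c
  t2: d9 24 68 b9 24 95 95 8c

RES = [0xd9, 0x24, 0x68, 0xb9, 0x24, 0x95, 0x95, 0x8c]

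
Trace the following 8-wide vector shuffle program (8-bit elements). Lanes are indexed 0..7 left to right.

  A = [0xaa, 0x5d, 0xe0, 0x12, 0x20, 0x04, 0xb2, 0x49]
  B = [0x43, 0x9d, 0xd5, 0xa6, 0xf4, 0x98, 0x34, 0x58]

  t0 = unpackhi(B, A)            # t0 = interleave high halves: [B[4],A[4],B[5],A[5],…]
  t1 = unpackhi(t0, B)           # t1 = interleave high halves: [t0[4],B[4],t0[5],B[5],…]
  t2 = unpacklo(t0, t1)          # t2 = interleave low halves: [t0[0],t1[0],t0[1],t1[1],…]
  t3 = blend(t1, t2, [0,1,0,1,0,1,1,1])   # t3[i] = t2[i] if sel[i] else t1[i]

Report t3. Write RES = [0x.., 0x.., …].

RES = [0x34, 0x34, 0xb2, 0xf4, 0x58, 0xb2, 0x04, 0x98]

t0 = [0xf4, 0x20, 0x98, 0x04, 0x34, 0xb2, 0x58, 0x49]
t1 = [0x34, 0xf4, 0xb2, 0x98, 0x58, 0x34, 0x49, 0x58]
t2 = [0xf4, 0x34, 0x20, 0xf4, 0x98, 0xb2, 0x04, 0x98]
t3 = [0x34, 0x34, 0xb2, 0xf4, 0x58, 0xb2, 0x04, 0x98]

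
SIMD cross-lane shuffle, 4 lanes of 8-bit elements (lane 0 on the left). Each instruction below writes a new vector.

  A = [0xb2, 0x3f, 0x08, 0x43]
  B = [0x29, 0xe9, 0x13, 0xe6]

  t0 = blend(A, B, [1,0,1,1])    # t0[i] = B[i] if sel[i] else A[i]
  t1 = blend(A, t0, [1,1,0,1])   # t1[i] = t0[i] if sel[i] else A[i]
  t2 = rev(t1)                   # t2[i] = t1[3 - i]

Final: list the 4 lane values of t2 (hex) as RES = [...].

RES = [0xe6, 0x08, 0x3f, 0x29]

→ t0 |29|3f|13|e6|
→ t1 |29|3f|08|e6|
→ t2 |e6|08|3f|29|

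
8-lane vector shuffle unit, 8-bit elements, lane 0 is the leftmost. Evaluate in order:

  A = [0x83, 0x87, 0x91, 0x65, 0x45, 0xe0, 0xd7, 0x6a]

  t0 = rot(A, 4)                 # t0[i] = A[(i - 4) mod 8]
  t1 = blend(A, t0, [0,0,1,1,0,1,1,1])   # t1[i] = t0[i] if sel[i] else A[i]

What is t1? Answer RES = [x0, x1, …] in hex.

t0 = [0x45, 0xe0, 0xd7, 0x6a, 0x83, 0x87, 0x91, 0x65]
t1 = [0x83, 0x87, 0xd7, 0x6a, 0x45, 0x87, 0x91, 0x65]

RES = [ 0x83  0x87  0xd7  0x6a  0x45  0x87  0x91  0x65 ]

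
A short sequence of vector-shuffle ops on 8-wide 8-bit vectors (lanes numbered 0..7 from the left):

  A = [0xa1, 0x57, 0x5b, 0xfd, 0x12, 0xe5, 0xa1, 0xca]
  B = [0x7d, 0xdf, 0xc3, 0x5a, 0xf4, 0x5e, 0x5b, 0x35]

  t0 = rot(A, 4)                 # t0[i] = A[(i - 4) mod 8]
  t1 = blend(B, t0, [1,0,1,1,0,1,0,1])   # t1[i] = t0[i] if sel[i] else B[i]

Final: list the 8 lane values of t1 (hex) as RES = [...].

RES = [0x12, 0xdf, 0xa1, 0xca, 0xf4, 0x57, 0x5b, 0xfd]

  t0: 12 e5 a1 ca a1 57 5b fd
  t1: 12 df a1 ca f4 57 5b fd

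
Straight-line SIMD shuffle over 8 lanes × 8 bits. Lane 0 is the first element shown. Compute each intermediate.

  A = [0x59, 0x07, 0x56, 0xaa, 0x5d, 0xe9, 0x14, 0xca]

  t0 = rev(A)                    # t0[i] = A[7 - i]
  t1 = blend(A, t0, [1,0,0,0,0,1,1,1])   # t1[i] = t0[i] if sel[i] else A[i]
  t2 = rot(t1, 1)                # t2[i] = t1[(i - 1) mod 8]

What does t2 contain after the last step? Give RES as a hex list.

RES = [ 0x59  0xca  0x07  0x56  0xaa  0x5d  0x56  0x07 ]

t0 = [0xca, 0x14, 0xe9, 0x5d, 0xaa, 0x56, 0x07, 0x59]
t1 = [0xca, 0x07, 0x56, 0xaa, 0x5d, 0x56, 0x07, 0x59]
t2 = [0x59, 0xca, 0x07, 0x56, 0xaa, 0x5d, 0x56, 0x07]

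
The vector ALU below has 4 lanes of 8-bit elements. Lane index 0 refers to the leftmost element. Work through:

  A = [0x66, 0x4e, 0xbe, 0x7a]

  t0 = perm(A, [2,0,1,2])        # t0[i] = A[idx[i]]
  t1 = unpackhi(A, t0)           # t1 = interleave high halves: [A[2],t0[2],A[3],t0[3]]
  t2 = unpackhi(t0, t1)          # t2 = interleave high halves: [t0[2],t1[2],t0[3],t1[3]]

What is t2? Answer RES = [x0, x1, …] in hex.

RES = [0x4e, 0x7a, 0xbe, 0xbe]

  t0: be 66 4e be
  t1: be 4e 7a be
  t2: 4e 7a be be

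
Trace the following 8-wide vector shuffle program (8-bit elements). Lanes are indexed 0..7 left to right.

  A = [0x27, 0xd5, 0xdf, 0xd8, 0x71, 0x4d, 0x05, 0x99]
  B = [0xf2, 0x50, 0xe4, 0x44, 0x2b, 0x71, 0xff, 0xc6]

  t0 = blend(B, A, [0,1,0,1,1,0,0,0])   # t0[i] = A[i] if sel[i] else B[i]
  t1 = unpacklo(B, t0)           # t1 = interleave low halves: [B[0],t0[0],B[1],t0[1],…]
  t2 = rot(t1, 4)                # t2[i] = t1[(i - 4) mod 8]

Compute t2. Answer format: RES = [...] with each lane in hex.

t0 = [0xf2, 0xd5, 0xe4, 0xd8, 0x71, 0x71, 0xff, 0xc6]
t1 = [0xf2, 0xf2, 0x50, 0xd5, 0xe4, 0xe4, 0x44, 0xd8]
t2 = [0xe4, 0xe4, 0x44, 0xd8, 0xf2, 0xf2, 0x50, 0xd5]

RES = [0xe4, 0xe4, 0x44, 0xd8, 0xf2, 0xf2, 0x50, 0xd5]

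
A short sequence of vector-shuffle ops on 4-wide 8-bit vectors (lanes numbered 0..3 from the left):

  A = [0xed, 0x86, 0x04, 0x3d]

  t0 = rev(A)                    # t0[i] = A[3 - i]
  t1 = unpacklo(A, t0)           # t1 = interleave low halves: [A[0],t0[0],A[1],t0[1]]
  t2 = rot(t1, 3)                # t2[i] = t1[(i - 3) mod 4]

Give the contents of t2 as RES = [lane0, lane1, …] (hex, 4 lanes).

RES = [0x3d, 0x86, 0x04, 0xed]

  t0: 3d 04 86 ed
  t1: ed 3d 86 04
  t2: 3d 86 04 ed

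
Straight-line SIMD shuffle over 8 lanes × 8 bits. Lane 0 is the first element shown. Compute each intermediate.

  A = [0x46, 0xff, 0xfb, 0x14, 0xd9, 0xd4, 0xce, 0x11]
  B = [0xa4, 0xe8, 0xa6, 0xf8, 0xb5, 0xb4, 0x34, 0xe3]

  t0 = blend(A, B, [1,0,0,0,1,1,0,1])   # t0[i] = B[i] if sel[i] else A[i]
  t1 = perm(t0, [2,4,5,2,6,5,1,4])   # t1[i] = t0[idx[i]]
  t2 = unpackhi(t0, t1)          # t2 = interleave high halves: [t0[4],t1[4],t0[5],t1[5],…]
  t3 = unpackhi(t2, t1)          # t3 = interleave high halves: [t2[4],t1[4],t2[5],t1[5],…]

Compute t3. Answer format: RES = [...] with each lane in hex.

  t0: a4 ff fb 14 b5 b4 ce e3
  t1: fb b5 b4 fb ce b4 ff b5
  t2: b5 ce b4 b4 ce ff e3 b5
  t3: ce ce ff b4 e3 ff b5 b5

RES = [0xce, 0xce, 0xff, 0xb4, 0xe3, 0xff, 0xb5, 0xb5]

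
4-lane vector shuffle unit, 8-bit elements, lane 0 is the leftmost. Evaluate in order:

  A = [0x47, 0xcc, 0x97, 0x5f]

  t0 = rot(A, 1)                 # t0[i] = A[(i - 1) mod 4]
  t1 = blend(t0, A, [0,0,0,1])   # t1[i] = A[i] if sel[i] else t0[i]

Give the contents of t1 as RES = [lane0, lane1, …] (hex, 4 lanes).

  t0: 5f 47 cc 97
  t1: 5f 47 cc 5f

RES = [ 0x5f  0x47  0xcc  0x5f ]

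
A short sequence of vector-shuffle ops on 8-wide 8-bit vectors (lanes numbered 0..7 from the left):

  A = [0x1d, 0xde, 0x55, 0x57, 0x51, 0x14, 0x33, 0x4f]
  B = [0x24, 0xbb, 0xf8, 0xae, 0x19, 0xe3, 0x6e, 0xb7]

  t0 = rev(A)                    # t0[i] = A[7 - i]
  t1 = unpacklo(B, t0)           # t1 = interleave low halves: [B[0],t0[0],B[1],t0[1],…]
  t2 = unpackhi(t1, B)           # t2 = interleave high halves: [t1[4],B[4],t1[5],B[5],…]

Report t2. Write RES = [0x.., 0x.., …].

  t0: 4f 33 14 51 57 55 de 1d
  t1: 24 4f bb 33 f8 14 ae 51
  t2: f8 19 14 e3 ae 6e 51 b7

RES = [ 0xf8  0x19  0x14  0xe3  0xae  0x6e  0x51  0xb7 ]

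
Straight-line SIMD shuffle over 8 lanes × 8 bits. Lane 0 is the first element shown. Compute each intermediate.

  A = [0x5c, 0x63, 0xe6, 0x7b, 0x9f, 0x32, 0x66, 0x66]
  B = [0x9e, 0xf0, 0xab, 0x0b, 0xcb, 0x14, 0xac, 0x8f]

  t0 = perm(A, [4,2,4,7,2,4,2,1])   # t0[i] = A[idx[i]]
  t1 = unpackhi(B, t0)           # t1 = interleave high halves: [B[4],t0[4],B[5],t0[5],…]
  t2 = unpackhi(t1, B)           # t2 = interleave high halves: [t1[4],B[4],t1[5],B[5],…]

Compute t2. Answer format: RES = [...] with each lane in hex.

  t0: 9f e6 9f 66 e6 9f e6 63
  t1: cb e6 14 9f ac e6 8f 63
  t2: ac cb e6 14 8f ac 63 8f

RES = [0xac, 0xcb, 0xe6, 0x14, 0x8f, 0xac, 0x63, 0x8f]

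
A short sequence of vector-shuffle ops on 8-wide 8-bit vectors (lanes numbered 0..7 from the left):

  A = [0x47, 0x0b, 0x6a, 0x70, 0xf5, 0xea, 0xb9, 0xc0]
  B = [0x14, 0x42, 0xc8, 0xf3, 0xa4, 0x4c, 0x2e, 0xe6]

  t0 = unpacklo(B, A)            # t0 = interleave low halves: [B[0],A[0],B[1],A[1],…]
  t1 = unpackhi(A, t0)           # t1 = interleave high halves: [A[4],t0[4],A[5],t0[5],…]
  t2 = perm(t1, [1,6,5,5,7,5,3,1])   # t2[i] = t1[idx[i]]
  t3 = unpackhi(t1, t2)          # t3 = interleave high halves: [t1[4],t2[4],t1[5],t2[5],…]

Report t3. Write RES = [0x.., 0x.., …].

RES = [0xb9, 0x70, 0xf3, 0xf3, 0xc0, 0x6a, 0x70, 0xc8]

→ t0 |14|47|42|0b|c8|6a|f3|70|
→ t1 |f5|c8|ea|6a|b9|f3|c0|70|
→ t2 |c8|c0|f3|f3|70|f3|6a|c8|
→ t3 |b9|70|f3|f3|c0|6a|70|c8|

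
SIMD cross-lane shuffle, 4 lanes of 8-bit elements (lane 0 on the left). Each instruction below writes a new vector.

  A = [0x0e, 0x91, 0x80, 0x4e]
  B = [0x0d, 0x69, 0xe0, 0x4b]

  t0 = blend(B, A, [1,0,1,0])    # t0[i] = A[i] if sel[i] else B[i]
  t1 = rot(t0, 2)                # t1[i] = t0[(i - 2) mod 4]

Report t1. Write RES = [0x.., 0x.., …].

RES = [ 0x80  0x4b  0x0e  0x69 ]

→ t0 |0e|69|80|4b|
→ t1 |80|4b|0e|69|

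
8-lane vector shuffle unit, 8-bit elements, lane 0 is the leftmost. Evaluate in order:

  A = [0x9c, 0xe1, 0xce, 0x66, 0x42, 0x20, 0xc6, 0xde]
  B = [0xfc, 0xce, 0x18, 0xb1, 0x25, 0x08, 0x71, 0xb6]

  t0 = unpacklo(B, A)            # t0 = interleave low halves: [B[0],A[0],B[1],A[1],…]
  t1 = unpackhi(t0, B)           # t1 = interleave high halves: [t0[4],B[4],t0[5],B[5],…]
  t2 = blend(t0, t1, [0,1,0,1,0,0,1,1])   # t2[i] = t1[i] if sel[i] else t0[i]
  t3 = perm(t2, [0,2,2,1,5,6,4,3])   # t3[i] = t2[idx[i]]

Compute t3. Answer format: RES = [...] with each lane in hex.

RES = [ 0xfc  0xce  0xce  0x25  0xce  0x66  0x18  0x08 ]

→ t0 |fc|9c|ce|e1|18|ce|b1|66|
→ t1 |18|25|ce|08|b1|71|66|b6|
→ t2 |fc|25|ce|08|18|ce|66|b6|
→ t3 |fc|ce|ce|25|ce|66|18|08|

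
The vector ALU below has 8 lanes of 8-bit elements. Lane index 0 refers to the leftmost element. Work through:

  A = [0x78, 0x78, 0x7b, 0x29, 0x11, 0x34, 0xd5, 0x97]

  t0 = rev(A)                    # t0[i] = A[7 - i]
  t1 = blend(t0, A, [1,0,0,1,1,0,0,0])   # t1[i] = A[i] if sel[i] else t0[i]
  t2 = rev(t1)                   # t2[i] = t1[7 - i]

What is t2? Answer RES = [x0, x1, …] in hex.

RES = [0x78, 0x78, 0x7b, 0x11, 0x29, 0x34, 0xd5, 0x78]

t0 = [0x97, 0xd5, 0x34, 0x11, 0x29, 0x7b, 0x78, 0x78]
t1 = [0x78, 0xd5, 0x34, 0x29, 0x11, 0x7b, 0x78, 0x78]
t2 = [0x78, 0x78, 0x7b, 0x11, 0x29, 0x34, 0xd5, 0x78]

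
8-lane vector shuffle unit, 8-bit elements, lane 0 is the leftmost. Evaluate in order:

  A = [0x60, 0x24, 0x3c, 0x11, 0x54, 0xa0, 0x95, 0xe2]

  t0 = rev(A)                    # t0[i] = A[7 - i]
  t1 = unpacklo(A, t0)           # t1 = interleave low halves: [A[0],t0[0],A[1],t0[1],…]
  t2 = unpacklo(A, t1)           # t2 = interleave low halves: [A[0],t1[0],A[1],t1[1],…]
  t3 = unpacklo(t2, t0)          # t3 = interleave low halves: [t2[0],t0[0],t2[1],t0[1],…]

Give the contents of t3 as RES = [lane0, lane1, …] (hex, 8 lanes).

RES = [ 0x60  0xe2  0x60  0x95  0x24  0xa0  0xe2  0x54 ]

t0 = [0xe2, 0x95, 0xa0, 0x54, 0x11, 0x3c, 0x24, 0x60]
t1 = [0x60, 0xe2, 0x24, 0x95, 0x3c, 0xa0, 0x11, 0x54]
t2 = [0x60, 0x60, 0x24, 0xe2, 0x3c, 0x24, 0x11, 0x95]
t3 = [0x60, 0xe2, 0x60, 0x95, 0x24, 0xa0, 0xe2, 0x54]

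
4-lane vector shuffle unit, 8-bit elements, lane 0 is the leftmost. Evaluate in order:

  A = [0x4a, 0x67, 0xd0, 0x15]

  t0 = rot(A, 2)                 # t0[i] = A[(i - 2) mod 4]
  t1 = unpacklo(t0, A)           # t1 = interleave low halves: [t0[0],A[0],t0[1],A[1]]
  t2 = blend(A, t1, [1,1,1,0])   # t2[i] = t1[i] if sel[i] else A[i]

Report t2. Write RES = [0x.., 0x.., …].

RES = [ 0xd0  0x4a  0x15  0x15 ]

  t0: d0 15 4a 67
  t1: d0 4a 15 67
  t2: d0 4a 15 15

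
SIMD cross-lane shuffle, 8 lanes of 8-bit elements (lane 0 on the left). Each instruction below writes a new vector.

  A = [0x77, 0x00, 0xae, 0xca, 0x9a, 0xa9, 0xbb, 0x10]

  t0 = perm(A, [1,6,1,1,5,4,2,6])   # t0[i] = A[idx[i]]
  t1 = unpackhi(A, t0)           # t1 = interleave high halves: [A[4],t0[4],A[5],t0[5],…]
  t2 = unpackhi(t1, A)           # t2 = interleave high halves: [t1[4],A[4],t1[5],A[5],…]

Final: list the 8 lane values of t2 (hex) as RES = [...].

RES = [ 0xbb  0x9a  0xae  0xa9  0x10  0xbb  0xbb  0x10 ]

t0 = [0x00, 0xbb, 0x00, 0x00, 0xa9, 0x9a, 0xae, 0xbb]
t1 = [0x9a, 0xa9, 0xa9, 0x9a, 0xbb, 0xae, 0x10, 0xbb]
t2 = [0xbb, 0x9a, 0xae, 0xa9, 0x10, 0xbb, 0xbb, 0x10]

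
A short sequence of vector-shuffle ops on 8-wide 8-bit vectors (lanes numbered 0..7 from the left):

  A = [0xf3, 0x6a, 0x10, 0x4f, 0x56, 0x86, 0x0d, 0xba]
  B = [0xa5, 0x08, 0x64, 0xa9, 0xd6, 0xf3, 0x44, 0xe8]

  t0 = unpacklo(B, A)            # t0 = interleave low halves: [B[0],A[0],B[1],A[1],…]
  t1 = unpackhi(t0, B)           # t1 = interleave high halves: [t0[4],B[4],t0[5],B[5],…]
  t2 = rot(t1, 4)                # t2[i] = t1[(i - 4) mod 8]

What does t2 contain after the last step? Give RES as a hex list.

RES = [0xa9, 0x44, 0x4f, 0xe8, 0x64, 0xd6, 0x10, 0xf3]

  t0: a5 f3 08 6a 64 10 a9 4f
  t1: 64 d6 10 f3 a9 44 4f e8
  t2: a9 44 4f e8 64 d6 10 f3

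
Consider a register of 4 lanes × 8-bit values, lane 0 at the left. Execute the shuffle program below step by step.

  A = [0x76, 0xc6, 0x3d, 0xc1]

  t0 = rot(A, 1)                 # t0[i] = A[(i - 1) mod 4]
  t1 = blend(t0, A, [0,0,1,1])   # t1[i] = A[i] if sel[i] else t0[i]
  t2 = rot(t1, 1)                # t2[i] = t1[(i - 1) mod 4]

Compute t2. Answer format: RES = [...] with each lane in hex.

→ t0 |c1|76|c6|3d|
→ t1 |c1|76|3d|c1|
→ t2 |c1|c1|76|3d|

RES = [0xc1, 0xc1, 0x76, 0x3d]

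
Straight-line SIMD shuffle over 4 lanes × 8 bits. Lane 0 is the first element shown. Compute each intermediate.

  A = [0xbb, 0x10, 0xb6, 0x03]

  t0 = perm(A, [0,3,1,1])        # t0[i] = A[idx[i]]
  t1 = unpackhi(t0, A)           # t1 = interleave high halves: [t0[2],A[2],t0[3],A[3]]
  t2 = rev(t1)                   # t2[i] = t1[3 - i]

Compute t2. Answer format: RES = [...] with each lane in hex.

RES = [0x03, 0x10, 0xb6, 0x10]

  t0: bb 03 10 10
  t1: 10 b6 10 03
  t2: 03 10 b6 10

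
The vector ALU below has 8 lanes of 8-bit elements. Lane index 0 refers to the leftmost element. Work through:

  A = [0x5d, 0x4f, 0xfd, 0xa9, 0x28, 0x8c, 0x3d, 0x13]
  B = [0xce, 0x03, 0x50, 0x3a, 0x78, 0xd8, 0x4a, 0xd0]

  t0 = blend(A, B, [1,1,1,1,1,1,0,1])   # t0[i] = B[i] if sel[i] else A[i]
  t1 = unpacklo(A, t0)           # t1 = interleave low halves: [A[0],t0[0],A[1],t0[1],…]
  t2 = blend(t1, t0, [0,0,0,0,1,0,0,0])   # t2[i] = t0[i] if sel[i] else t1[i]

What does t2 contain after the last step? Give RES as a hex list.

→ t0 |ce|03|50|3a|78|d8|3d|d0|
→ t1 |5d|ce|4f|03|fd|50|a9|3a|
→ t2 |5d|ce|4f|03|78|50|a9|3a|

RES = [0x5d, 0xce, 0x4f, 0x03, 0x78, 0x50, 0xa9, 0x3a]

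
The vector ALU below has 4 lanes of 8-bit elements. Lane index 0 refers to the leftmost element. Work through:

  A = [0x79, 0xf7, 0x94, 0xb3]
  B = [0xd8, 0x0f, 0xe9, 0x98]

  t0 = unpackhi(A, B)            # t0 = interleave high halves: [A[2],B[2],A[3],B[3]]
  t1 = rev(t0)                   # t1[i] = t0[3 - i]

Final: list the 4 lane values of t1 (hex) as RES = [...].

  t0: 94 e9 b3 98
  t1: 98 b3 e9 94

RES = [ 0x98  0xb3  0xe9  0x94 ]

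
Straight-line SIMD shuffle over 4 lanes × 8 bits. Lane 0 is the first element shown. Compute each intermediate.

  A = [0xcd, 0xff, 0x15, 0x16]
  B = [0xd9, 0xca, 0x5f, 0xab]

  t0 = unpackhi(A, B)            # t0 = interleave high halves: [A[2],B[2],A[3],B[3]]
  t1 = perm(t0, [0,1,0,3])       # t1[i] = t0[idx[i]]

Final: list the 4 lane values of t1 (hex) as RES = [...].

RES = [0x15, 0x5f, 0x15, 0xab]

t0 = [0x15, 0x5f, 0x16, 0xab]
t1 = [0x15, 0x5f, 0x15, 0xab]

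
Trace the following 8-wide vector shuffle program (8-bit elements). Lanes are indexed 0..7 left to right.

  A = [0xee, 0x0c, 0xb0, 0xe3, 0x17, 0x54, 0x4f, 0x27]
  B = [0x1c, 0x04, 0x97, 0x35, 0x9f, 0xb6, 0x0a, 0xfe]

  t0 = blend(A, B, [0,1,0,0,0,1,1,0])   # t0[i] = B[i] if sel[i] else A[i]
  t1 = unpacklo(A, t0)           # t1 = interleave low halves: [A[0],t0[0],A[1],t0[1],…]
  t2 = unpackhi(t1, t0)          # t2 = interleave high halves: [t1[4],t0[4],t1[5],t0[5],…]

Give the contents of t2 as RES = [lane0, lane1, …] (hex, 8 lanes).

RES = [ 0xb0  0x17  0xb0  0xb6  0xe3  0x0a  0xe3  0x27 ]

→ t0 |ee|04|b0|e3|17|b6|0a|27|
→ t1 |ee|ee|0c|04|b0|b0|e3|e3|
→ t2 |b0|17|b0|b6|e3|0a|e3|27|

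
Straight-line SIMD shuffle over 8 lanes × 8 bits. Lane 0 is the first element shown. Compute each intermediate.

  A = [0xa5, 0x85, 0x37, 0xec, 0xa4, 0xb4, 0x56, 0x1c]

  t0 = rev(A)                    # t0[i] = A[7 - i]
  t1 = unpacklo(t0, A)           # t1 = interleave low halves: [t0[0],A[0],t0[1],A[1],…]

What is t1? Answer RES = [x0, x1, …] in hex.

RES = [0x1c, 0xa5, 0x56, 0x85, 0xb4, 0x37, 0xa4, 0xec]

→ t0 |1c|56|b4|a4|ec|37|85|a5|
→ t1 |1c|a5|56|85|b4|37|a4|ec|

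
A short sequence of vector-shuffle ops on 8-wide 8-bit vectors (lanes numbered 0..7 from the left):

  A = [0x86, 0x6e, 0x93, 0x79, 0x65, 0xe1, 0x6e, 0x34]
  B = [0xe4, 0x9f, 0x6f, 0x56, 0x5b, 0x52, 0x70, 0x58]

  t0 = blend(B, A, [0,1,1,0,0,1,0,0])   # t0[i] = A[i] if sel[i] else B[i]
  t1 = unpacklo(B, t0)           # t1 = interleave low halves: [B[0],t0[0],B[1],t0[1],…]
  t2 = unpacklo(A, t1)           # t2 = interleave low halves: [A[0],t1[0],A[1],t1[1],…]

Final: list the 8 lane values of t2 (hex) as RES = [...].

→ t0 |e4|6e|93|56|5b|e1|70|58|
→ t1 |e4|e4|9f|6e|6f|93|56|56|
→ t2 |86|e4|6e|e4|93|9f|79|6e|

RES = [ 0x86  0xe4  0x6e  0xe4  0x93  0x9f  0x79  0x6e ]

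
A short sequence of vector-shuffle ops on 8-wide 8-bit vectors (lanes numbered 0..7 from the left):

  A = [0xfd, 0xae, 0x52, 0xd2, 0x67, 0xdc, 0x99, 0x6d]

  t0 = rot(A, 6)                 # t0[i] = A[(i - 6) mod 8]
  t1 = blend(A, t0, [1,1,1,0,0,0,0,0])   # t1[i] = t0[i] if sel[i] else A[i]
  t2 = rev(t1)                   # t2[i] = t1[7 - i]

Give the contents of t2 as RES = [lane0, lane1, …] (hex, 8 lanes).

  t0: 52 d2 67 dc 99 6d fd ae
  t1: 52 d2 67 d2 67 dc 99 6d
  t2: 6d 99 dc 67 d2 67 d2 52

RES = [ 0x6d  0x99  0xdc  0x67  0xd2  0x67  0xd2  0x52 ]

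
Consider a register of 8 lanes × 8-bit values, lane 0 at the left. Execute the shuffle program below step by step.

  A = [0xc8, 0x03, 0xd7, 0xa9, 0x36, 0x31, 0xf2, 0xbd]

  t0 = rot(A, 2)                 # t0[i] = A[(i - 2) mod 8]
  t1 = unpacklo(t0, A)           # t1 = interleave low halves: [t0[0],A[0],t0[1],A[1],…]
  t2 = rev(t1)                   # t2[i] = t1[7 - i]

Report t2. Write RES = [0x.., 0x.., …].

RES = [0xa9, 0x03, 0xd7, 0xc8, 0x03, 0xbd, 0xc8, 0xf2]

→ t0 |f2|bd|c8|03|d7|a9|36|31|
→ t1 |f2|c8|bd|03|c8|d7|03|a9|
→ t2 |a9|03|d7|c8|03|bd|c8|f2|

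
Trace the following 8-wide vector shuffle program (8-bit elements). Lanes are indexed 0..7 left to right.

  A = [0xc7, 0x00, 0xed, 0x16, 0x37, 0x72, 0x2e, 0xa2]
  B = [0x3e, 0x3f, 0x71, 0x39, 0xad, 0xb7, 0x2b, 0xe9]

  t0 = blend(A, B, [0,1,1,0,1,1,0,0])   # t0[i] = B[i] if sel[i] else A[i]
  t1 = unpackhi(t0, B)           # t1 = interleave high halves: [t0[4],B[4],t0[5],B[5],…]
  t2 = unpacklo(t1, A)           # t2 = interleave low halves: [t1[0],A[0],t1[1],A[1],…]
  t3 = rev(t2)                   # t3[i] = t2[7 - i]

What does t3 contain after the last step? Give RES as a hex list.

RES = [ 0x16  0xb7  0xed  0xb7  0x00  0xad  0xc7  0xad ]

t0 = [0xc7, 0x3f, 0x71, 0x16, 0xad, 0xb7, 0x2e, 0xa2]
t1 = [0xad, 0xad, 0xb7, 0xb7, 0x2e, 0x2b, 0xa2, 0xe9]
t2 = [0xad, 0xc7, 0xad, 0x00, 0xb7, 0xed, 0xb7, 0x16]
t3 = [0x16, 0xb7, 0xed, 0xb7, 0x00, 0xad, 0xc7, 0xad]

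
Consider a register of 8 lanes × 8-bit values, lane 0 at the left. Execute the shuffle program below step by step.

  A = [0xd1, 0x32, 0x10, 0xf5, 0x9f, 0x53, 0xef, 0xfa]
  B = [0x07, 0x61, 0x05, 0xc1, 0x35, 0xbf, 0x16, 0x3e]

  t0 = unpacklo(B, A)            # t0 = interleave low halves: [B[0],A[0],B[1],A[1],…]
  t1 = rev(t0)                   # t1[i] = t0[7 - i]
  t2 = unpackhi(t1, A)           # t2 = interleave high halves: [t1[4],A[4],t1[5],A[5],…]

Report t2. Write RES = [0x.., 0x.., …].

  t0: 07 d1 61 32 05 10 c1 f5
  t1: f5 c1 10 05 32 61 d1 07
  t2: 32 9f 61 53 d1 ef 07 fa

RES = [0x32, 0x9f, 0x61, 0x53, 0xd1, 0xef, 0x07, 0xfa]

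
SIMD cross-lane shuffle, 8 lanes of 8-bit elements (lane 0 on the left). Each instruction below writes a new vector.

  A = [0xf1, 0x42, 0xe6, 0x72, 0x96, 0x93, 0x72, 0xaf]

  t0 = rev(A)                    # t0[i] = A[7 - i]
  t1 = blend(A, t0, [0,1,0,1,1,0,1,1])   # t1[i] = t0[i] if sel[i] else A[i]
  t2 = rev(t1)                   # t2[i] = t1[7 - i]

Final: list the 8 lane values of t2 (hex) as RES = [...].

RES = [0xf1, 0x42, 0x93, 0x72, 0x96, 0xe6, 0x72, 0xf1]

t0 = [0xaf, 0x72, 0x93, 0x96, 0x72, 0xe6, 0x42, 0xf1]
t1 = [0xf1, 0x72, 0xe6, 0x96, 0x72, 0x93, 0x42, 0xf1]
t2 = [0xf1, 0x42, 0x93, 0x72, 0x96, 0xe6, 0x72, 0xf1]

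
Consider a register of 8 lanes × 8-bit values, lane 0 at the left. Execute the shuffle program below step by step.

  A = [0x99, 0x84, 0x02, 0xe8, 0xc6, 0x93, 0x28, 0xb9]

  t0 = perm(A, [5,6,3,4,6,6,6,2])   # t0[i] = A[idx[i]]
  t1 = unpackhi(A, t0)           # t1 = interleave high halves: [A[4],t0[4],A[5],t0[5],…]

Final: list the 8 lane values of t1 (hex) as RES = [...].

RES = [ 0xc6  0x28  0x93  0x28  0x28  0x28  0xb9  0x02 ]

t0 = [0x93, 0x28, 0xe8, 0xc6, 0x28, 0x28, 0x28, 0x02]
t1 = [0xc6, 0x28, 0x93, 0x28, 0x28, 0x28, 0xb9, 0x02]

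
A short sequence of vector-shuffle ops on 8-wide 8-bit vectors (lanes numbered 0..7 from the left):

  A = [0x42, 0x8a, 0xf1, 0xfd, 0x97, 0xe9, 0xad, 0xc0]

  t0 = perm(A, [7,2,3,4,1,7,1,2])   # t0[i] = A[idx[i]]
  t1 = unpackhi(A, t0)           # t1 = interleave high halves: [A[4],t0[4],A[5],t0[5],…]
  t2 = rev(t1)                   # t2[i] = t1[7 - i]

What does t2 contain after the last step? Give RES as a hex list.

RES = [0xf1, 0xc0, 0x8a, 0xad, 0xc0, 0xe9, 0x8a, 0x97]

→ t0 |c0|f1|fd|97|8a|c0|8a|f1|
→ t1 |97|8a|e9|c0|ad|8a|c0|f1|
→ t2 |f1|c0|8a|ad|c0|e9|8a|97|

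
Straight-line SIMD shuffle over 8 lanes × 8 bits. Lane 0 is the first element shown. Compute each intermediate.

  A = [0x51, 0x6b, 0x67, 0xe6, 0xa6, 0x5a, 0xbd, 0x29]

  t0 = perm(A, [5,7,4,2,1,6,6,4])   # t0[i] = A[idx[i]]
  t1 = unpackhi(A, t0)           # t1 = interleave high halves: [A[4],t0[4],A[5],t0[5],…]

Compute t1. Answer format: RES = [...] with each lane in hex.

RES = [ 0xa6  0x6b  0x5a  0xbd  0xbd  0xbd  0x29  0xa6 ]

→ t0 |5a|29|a6|67|6b|bd|bd|a6|
→ t1 |a6|6b|5a|bd|bd|bd|29|a6|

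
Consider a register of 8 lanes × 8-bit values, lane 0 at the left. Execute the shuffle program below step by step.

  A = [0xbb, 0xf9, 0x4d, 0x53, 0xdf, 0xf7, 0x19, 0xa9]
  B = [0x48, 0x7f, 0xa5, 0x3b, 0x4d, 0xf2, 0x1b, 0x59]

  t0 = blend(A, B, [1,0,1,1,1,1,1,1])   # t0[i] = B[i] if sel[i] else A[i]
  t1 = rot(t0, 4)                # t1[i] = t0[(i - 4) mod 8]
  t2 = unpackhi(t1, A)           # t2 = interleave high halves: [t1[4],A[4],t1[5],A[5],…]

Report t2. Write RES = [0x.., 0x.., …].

RES = [ 0x48  0xdf  0xf9  0xf7  0xa5  0x19  0x3b  0xa9 ]

→ t0 |48|f9|a5|3b|4d|f2|1b|59|
→ t1 |4d|f2|1b|59|48|f9|a5|3b|
→ t2 |48|df|f9|f7|a5|19|3b|a9|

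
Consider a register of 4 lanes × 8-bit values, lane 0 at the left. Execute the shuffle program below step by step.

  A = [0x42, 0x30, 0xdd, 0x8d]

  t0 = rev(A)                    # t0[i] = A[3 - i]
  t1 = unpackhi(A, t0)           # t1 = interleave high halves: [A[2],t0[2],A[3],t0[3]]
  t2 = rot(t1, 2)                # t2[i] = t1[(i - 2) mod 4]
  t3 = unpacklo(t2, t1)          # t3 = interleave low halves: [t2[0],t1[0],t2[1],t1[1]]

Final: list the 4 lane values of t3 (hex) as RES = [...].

→ t0 |8d|dd|30|42|
→ t1 |dd|30|8d|42|
→ t2 |8d|42|dd|30|
→ t3 |8d|dd|42|30|

RES = [ 0x8d  0xdd  0x42  0x30 ]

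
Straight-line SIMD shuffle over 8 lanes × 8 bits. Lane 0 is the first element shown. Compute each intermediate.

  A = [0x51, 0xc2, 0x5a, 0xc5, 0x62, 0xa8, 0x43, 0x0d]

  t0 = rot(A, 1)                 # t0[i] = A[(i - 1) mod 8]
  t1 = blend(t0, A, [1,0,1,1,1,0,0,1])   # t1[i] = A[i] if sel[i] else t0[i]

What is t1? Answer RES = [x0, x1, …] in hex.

RES = [0x51, 0x51, 0x5a, 0xc5, 0x62, 0x62, 0xa8, 0x0d]

→ t0 |0d|51|c2|5a|c5|62|a8|43|
→ t1 |51|51|5a|c5|62|62|a8|0d|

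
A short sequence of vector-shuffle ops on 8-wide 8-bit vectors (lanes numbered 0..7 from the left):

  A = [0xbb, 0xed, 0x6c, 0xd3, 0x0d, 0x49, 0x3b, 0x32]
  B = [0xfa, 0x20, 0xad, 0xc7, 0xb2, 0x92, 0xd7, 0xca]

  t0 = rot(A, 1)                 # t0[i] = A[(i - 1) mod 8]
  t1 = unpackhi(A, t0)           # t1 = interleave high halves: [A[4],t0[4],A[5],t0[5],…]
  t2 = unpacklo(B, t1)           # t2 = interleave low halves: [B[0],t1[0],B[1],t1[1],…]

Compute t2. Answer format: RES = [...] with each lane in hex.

→ t0 |32|bb|ed|6c|d3|0d|49|3b|
→ t1 |0d|d3|49|0d|3b|49|32|3b|
→ t2 |fa|0d|20|d3|ad|49|c7|0d|

RES = [0xfa, 0x0d, 0x20, 0xd3, 0xad, 0x49, 0xc7, 0x0d]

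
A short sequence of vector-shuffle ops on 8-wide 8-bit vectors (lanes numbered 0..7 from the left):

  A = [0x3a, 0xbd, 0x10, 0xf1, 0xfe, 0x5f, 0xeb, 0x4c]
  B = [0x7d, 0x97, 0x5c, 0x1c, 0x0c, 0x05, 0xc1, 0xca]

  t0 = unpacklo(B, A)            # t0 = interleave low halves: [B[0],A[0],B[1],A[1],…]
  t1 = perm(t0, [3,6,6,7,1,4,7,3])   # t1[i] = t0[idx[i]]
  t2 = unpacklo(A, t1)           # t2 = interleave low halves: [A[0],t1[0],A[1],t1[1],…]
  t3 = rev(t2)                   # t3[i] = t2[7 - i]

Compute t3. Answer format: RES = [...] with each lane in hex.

RES = [0xf1, 0xf1, 0x1c, 0x10, 0x1c, 0xbd, 0xbd, 0x3a]

  t0: 7d 3a 97 bd 5c 10 1c f1
  t1: bd 1c 1c f1 3a 5c f1 bd
  t2: 3a bd bd 1c 10 1c f1 f1
  t3: f1 f1 1c 10 1c bd bd 3a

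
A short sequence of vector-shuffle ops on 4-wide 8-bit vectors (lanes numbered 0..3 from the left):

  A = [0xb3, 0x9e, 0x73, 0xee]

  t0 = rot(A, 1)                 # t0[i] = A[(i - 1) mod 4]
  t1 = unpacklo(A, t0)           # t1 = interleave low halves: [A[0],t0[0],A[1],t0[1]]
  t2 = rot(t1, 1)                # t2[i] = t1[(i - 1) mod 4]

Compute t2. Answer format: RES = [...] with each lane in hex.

RES = [ 0xb3  0xb3  0xee  0x9e ]

  t0: ee b3 9e 73
  t1: b3 ee 9e b3
  t2: b3 b3 ee 9e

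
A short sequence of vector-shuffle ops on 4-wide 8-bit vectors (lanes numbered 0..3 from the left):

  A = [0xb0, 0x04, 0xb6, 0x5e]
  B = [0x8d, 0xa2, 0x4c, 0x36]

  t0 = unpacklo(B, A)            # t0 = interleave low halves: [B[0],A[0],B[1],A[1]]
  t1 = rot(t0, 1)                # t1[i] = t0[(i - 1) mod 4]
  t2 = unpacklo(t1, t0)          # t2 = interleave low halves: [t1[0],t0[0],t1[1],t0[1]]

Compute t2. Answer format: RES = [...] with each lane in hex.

RES = [0x04, 0x8d, 0x8d, 0xb0]

t0 = [0x8d, 0xb0, 0xa2, 0x04]
t1 = [0x04, 0x8d, 0xb0, 0xa2]
t2 = [0x04, 0x8d, 0x8d, 0xb0]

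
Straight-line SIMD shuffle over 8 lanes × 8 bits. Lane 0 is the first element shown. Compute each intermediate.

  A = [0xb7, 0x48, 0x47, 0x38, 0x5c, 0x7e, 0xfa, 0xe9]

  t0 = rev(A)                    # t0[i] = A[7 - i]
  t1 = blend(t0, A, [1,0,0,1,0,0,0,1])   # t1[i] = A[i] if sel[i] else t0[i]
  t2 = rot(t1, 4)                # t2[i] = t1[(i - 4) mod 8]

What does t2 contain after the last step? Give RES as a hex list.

t0 = [0xe9, 0xfa, 0x7e, 0x5c, 0x38, 0x47, 0x48, 0xb7]
t1 = [0xb7, 0xfa, 0x7e, 0x38, 0x38, 0x47, 0x48, 0xe9]
t2 = [0x38, 0x47, 0x48, 0xe9, 0xb7, 0xfa, 0x7e, 0x38]

RES = [ 0x38  0x47  0x48  0xe9  0xb7  0xfa  0x7e  0x38 ]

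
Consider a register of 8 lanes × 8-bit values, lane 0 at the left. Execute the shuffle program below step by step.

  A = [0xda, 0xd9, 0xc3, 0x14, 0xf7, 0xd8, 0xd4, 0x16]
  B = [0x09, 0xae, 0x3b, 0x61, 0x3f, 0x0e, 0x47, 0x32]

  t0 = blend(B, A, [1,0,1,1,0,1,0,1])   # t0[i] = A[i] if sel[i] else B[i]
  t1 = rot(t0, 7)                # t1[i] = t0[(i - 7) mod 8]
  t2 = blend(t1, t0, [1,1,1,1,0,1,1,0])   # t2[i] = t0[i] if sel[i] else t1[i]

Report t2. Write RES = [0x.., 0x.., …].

t0 = [0xda, 0xae, 0xc3, 0x14, 0x3f, 0xd8, 0x47, 0x16]
t1 = [0xae, 0xc3, 0x14, 0x3f, 0xd8, 0x47, 0x16, 0xda]
t2 = [0xda, 0xae, 0xc3, 0x14, 0xd8, 0xd8, 0x47, 0xda]

RES = [0xda, 0xae, 0xc3, 0x14, 0xd8, 0xd8, 0x47, 0xda]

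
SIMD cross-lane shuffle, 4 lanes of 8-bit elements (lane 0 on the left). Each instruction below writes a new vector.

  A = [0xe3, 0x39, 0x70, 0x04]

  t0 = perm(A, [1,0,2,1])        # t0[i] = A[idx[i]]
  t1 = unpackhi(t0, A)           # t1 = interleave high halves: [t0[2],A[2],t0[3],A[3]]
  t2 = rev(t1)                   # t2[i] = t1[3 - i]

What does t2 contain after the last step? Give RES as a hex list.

RES = [0x04, 0x39, 0x70, 0x70]

t0 = [0x39, 0xe3, 0x70, 0x39]
t1 = [0x70, 0x70, 0x39, 0x04]
t2 = [0x04, 0x39, 0x70, 0x70]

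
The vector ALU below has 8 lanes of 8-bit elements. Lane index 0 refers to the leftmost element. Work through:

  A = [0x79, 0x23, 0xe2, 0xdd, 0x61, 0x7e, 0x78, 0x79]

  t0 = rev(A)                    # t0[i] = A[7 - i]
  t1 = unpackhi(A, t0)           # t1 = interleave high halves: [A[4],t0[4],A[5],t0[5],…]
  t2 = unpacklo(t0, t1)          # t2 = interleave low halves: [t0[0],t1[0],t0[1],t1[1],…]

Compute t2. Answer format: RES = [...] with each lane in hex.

t0 = [0x79, 0x78, 0x7e, 0x61, 0xdd, 0xe2, 0x23, 0x79]
t1 = [0x61, 0xdd, 0x7e, 0xe2, 0x78, 0x23, 0x79, 0x79]
t2 = [0x79, 0x61, 0x78, 0xdd, 0x7e, 0x7e, 0x61, 0xe2]

RES = [0x79, 0x61, 0x78, 0xdd, 0x7e, 0x7e, 0x61, 0xe2]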